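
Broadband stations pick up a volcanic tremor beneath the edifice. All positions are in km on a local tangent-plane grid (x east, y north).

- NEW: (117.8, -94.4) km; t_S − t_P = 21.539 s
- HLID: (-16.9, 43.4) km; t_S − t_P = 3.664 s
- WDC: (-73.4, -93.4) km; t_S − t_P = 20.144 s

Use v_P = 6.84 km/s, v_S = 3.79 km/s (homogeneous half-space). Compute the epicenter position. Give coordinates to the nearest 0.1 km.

(12.0, 55.0)

Distance from S−P lag: d = Δt · v_P v_S / (v_P − v_S) = Δt · (6.84·3.79)/(6.84−3.79) ≈ 8.4995·Δt.
So d_NEW = 183.07, d_HLID = 31.14, d_WDC = 171.21 km.
Circle about each station: (x − 117.8)² + (y + 94.4)² = 183.07²; (x + 16.9)² + (y − 43.4)² = 31.14²; (x + 73.4)² + (y + 93.4)² = 171.21².
Subtracting the NEW equation from the HLID and WDC equations removes the quadratic terms:
-269.4 x + 275.6 y = 11925.90
-382.4 x + 2.0 y = -4475.32
Solving the 2×2 system: x ≈ 12.0, y ≈ 55.0 km.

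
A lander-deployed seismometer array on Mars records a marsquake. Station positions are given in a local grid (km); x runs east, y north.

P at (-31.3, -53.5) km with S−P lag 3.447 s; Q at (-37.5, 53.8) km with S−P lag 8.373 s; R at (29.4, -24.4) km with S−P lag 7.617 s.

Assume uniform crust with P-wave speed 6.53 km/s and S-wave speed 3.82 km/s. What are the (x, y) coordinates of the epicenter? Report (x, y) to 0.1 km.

-40.7 km east, -23.2 km north

Distance from S−P lag: d = Δt · v_P v_S / (v_P − v_S) = Δt · (6.53·3.82)/(6.53−3.82) ≈ 9.2046·Δt.
So d_P = 31.73, d_Q = 77.07, d_R = 70.11 km.
Circle about each station: (x + 31.3)² + (y + 53.5)² = 31.73²; (x + 37.5)² + (y − 53.8)² = 77.07²; (x − 29.4)² + (y + 24.4)² = 70.11².
Subtracting pairs of circle equations eliminates x²+y² and gives linear equations (the radical axes):
-12.4 x + 214.6 y = -4474.24
121.4 x + 58.2 y = -6290.84
Solving the 2×2 system: x ≈ -40.7, y ≈ -23.2 km.
Check against P (with the unrounded x, y): √((x + 31.3)²+(y + 53.5)²) = 31.72 ≈ 31.73 km. ✓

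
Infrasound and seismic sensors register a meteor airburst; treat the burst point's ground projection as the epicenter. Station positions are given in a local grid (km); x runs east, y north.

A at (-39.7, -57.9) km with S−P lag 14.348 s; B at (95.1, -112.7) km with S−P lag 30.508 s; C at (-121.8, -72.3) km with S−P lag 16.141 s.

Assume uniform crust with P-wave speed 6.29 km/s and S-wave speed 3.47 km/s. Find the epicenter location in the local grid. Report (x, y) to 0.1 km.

x ≈ -80.2 km, y ≈ 45.5 km

Distance from S−P lag: d = Δt · v_P v_S / (v_P − v_S) = Δt · (6.29·3.47)/(6.29−3.47) ≈ 7.7398·Δt.
So d_A = 111.05, d_B = 236.13, d_C = 124.93 km.
Circle about each station: (x + 39.7)² + (y + 57.9)² = 111.05²; (x − 95.1)² + (y + 112.7)² = 236.13²; (x + 121.8)² + (y + 72.3)² = 124.93².
Subtracting the A equation from the B and C equations removes the quadratic terms:
269.6 x − 109.6 y = -26608.47
-164.2 x − 28.8 y = 11858.63
Solving the 2×2 system: x ≈ -80.2, y ≈ 45.5 km.
Check against A (with the unrounded x, y): √((x + 39.7)²+(y + 57.9)²) = 111.05 ≈ 111.05 km. ✓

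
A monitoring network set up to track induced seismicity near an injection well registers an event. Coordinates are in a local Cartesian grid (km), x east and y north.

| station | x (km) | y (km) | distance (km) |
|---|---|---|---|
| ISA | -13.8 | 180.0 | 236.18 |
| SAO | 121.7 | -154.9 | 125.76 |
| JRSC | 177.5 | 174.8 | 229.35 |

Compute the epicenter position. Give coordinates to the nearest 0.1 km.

Circle about each station: (x + 13.8)² + (y − 180.0)² = 236.18²; (x − 121.7)² + (y + 154.9)² = 125.76²; (x − 177.5)² + (y − 174.8)² = 229.35².
Subtracting pairs of circle equations eliminates x²+y² and gives linear equations (the radical axes):
271.0 x − 669.8 y = 46179.87
382.6 x − 10.4 y = 32650.42
Solving the 2×2 system: x ≈ 84.4, y ≈ -34.8 km.

x ≈ 84.4 km, y ≈ -34.8 km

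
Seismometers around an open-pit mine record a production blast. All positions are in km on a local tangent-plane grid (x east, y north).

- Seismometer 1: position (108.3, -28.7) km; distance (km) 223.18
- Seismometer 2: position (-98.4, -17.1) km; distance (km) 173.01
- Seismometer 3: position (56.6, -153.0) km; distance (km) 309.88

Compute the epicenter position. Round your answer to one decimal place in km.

x ≈ -33.8 km, y ≈ 143.4 km

Circle about each station: (x − 108.3)² + (y + 28.7)² = 223.18²; (x + 98.4)² + (y + 17.1)² = 173.01²; (x − 56.6)² + (y + 153.0)² = 309.88².
Subtracting pairs of circle equations eliminates x²+y² and gives linear equations (the radical axes):
-413.4 x + 23.2 y = 17299.24
-103.4 x − 248.6 y = -32156.32
Solving the 2×2 system: x ≈ -33.8, y ≈ 143.4 km.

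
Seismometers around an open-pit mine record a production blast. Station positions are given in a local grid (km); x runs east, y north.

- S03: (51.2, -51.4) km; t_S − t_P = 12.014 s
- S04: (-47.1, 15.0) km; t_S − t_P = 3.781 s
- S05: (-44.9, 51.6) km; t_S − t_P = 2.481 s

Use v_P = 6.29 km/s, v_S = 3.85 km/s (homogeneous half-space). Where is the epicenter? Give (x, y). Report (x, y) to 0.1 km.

Distance from S−P lag: d = Δt · v_P v_S / (v_P − v_S) = Δt · (6.29·3.85)/(6.29−3.85) ≈ 9.9248·Δt.
So d_S03 = 119.24, d_S04 = 37.53, d_S05 = 24.62 km.
Circle about each station: (x − 51.2)² + (y + 51.4)² = 119.24²; (x + 47.1)² + (y − 15.0)² = 37.53²; (x + 44.9)² + (y − 51.6)² = 24.62².
Subtracting pairs of circle equations eliminates x²+y² and gives linear equations (the radical axes):
-196.6 x + 132.8 y = 9989.69
-192.2 x + 206.0 y = 13027.20
Solving the 2×2 system: x ≈ -21.9, y ≈ 42.8 km.

x ≈ -21.9 km, y ≈ 42.8 km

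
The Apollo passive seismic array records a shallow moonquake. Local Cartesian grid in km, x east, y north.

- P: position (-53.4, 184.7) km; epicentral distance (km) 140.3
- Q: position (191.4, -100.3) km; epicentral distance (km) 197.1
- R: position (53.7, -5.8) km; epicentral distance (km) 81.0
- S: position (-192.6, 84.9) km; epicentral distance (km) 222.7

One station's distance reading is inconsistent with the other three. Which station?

Q

Solve using three stations at a time. Using P, R, S (subtract circle equations pairwise → linear system) gives (x, y) ≈ (29.7, 71.6).
Distances from that point to each station vs reported:
  P: calculated 140.3 vs reported 140.3 → residual 0.0 km
  Q: calculated 236.0 vs reported 197.1 → residual 38.9 km
  R: calculated 81.1 vs reported 81.0 → residual 0.1 km
  S: calculated 222.7 vs reported 222.7 → residual 0.0 km
P, R, S are mutually consistent (residuals ≈ 0); Q is off by 38.9 km.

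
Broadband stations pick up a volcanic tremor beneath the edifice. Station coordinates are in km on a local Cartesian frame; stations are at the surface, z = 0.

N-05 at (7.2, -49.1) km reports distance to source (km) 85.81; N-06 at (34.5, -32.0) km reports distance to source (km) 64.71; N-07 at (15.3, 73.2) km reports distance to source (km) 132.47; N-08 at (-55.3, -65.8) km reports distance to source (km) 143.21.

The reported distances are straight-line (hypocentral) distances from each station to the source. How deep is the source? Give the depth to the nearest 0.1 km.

depth ≈ 50.6 km

Each station gives a sphere (x−x_i)² + (y−y_i)² + z² = d_i² (stations at z=0).
Subtracting the N-05 sphere from N-06 and N-07: z² cancels, leaving linear equations in x and y:
54.6 x + 34.2 y = 2927.57
16.2 x + 244.6 y = -7055.26
Solving: x ≈ 74.788, y ≈ -33.797 km (keep extra digits for the depth step; rounded: 74.8, -33.8).
Then from the N-05 sphere: z² = 85.81² − (x − 7.2)² − (y + 49.1)² with x = 74.788, y = -33.797, so z ≈ 50.607 ≈ 50.6 km.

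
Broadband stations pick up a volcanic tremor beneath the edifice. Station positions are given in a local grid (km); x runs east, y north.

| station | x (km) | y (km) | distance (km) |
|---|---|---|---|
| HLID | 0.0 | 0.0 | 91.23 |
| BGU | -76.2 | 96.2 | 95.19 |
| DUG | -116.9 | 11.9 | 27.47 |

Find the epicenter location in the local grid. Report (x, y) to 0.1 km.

Circle about each station: x² + y² = 91.23²; (x + 76.2)² + (y − 96.2)² = 95.19²; (x + 116.9)² + (y − 11.9)² = 27.47².
Subtracting pairs of circle equations eliminates x²+y² and gives linear equations (the radical axes):
-152.4 x + 192.4 y = 14322.66
-233.8 x + 23.8 y = 21375.53
Solving the 2×2 system: x ≈ -91.2, y ≈ 2.2 km.

x ≈ -91.2 km, y ≈ 2.2 km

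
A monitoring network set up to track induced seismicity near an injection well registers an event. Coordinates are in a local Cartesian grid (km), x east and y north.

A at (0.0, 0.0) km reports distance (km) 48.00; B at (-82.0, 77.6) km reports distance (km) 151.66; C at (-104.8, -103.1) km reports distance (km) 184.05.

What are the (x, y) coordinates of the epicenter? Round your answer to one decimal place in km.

Circle about each station: x² + y² = 48.00²; (x + 82.0)² + (y − 77.6)² = 151.66²; (x + 104.8)² + (y + 103.1)² = 184.05².
Subtracting pairs of circle equations eliminates x²+y² and gives linear equations (the radical axes):
-164.0 x + 155.2 y = -7951.00
-209.6 x − 206.2 y = -9957.75
Solving the 2×2 system: x ≈ 48.0, y ≈ -0.5 km.

48.0 km east, -0.5 km north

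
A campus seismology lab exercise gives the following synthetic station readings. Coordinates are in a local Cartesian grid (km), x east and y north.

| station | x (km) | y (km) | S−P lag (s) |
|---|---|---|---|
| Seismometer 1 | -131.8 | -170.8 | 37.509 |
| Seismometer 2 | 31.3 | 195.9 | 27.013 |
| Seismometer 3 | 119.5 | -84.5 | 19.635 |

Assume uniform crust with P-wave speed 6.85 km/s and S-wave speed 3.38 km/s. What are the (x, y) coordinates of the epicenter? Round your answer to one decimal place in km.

35.1 km east, 15.7 km north

Distance from S−P lag: d = Δt · v_P v_S / (v_P − v_S) = Δt · (6.85·3.38)/(6.85−3.38) ≈ 6.6723·Δt.
So d_Seismometer 1 = 250.27, d_Seismometer 2 = 180.24, d_Seismometer 3 = 131.01 km.
Circle about each station: (x + 131.8)² + (y + 170.8)² = 250.27²; (x − 31.3)² + (y − 195.9)² = 180.24²; (x − 119.5)² + (y + 84.5)² = 131.01².
Subtracting the Seismometer 1 equation from the Seismometer 2 and Seismometer 3 equations removes the quadratic terms:
326.2 x + 733.4 y = 22961.24
502.6 x + 172.6 y = 20348.07
Solving the 2×2 system: x ≈ 35.1, y ≈ 15.7 km.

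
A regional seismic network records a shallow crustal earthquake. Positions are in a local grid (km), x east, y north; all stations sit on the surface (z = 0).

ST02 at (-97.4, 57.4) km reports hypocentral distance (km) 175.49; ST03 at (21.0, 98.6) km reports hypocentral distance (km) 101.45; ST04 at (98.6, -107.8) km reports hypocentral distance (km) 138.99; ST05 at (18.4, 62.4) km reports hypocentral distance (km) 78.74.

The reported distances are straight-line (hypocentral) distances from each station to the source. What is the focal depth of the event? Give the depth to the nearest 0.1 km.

depth ≈ 44.1 km

Each station gives a sphere (x−x_i)² + (y−y_i)² + z² = d_i² (stations at z=0).
Subtracting the ST02 sphere from ST03 and ST04: z² cancels, leaving linear equations in x and y:
236.8 x + 82.4 y = 17886.08
392.0 x − 330.4 y = 20039.80
Solving: x ≈ 68.399, y ≈ 20.499 km (keep extra digits for the depth step; rounded: 68.4, 20.5).
Then from the ST02 sphere: z² = 175.49² − (x + 97.4)² − (y − 57.4)² with x = 68.399, y = 20.499, so z ≈ 44.111 ≈ 44.1 km.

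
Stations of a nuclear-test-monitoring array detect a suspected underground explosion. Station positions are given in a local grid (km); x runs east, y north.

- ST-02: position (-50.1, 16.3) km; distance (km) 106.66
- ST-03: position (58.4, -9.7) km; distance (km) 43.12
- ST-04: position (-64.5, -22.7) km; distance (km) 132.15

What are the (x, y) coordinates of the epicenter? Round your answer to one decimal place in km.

x ≈ 55.2 km, y ≈ 33.3 km

Circle about each station: (x + 50.1)² + (y − 16.3)² = 106.66²; (x − 58.4)² + (y + 9.7)² = 43.12²; (x + 64.5)² + (y + 22.7)² = 132.15².
Subtracting the ST-02 equation from the ST-03 and ST-04 equations removes the quadratic terms:
217.0 x − 52.0 y = 10245.97
-28.8 x − 78.0 y = -4187.43
Solving the 2×2 system: x ≈ 55.2, y ≈ 33.3 km.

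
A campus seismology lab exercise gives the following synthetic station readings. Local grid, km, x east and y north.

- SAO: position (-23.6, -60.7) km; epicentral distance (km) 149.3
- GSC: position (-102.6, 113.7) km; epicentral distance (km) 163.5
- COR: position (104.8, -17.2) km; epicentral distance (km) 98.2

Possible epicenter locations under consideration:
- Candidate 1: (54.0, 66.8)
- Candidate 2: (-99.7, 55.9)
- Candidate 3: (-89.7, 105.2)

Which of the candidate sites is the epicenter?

Candidate 1

For each candidate, compare |candidate − station| to the reported distance:
Candidate 1: residuals SAO 0.0, GSC 0.0, COR 0.0 → max 0.0 km
Candidate 2: residuals SAO 10.1, GSC 105.6, COR 119.0 → max 119.0 km
Candidate 3: residuals SAO 29.3, GSC 148.1, COR 131.6 → max 148.1 km
Only Candidate 1 has all residuals ≈ 0.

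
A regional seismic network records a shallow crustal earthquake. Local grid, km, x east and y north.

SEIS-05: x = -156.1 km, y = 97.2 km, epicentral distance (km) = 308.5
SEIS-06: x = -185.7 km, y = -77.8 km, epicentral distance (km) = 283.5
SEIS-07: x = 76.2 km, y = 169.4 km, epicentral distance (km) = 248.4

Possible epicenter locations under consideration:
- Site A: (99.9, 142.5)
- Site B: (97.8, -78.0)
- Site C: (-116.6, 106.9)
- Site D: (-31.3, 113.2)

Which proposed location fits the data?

Site B

For each candidate, compare |candidate − station| to the reported distance:
Site A: residuals SEIS-05 48.5, SEIS-06 77.2, SEIS-07 212.5 → max 212.5 km
Site B: residuals SEIS-05 0.0, SEIS-06 0.0, SEIS-07 0.1 → max 0.1 km
Site C: residuals SEIS-05 267.8, SEIS-06 86.3, SEIS-07 45.7 → max 267.8 km
Site D: residuals SEIS-05 182.7, SEIS-06 37.9, SEIS-07 127.1 → max 182.7 km
Only Site B has all residuals ≈ 0.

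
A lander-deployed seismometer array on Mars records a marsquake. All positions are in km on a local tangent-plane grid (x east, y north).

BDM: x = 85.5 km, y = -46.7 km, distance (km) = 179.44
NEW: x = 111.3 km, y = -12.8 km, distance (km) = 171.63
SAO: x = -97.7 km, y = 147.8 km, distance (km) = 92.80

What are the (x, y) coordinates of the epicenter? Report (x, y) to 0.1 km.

Circle about each station: (x − 85.5)² + (y + 46.7)² = 179.44²; (x − 111.3)² + (y + 12.8)² = 171.63²; (x + 97.7)² + (y − 147.8)² = 92.80².
Subtracting the BDM equation from the NEW and SAO equations removes the quadratic terms:
51.6 x + 67.8 y = 5802.25
-366.4 x + 389.0 y = 45485.86
Solving the 2×2 system: x ≈ -18.4, y ≈ 99.6 km.

(-18.4, 99.6)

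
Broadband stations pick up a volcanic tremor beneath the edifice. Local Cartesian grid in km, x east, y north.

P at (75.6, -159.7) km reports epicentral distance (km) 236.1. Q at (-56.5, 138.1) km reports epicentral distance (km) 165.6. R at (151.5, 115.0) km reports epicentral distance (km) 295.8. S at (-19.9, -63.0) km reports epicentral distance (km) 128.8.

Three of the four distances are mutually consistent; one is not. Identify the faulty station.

Solve using three stations at a time. Using P, Q, R (subtract circle equations pairwise → linear system) gives (x, y) ≈ (-112.9, -17.6).
Distances from that point to each station vs reported:
  P: calculated 236.1 vs reported 236.1 → residual 0.0 km
  Q: calculated 165.6 vs reported 165.6 → residual 0.0 km
  R: calculated 295.8 vs reported 295.8 → residual 0.0 km
  S: calculated 103.5 vs reported 128.8 → residual 25.3 km
P, Q, R are mutually consistent (residuals ≈ 0); S is off by 25.3 km.

S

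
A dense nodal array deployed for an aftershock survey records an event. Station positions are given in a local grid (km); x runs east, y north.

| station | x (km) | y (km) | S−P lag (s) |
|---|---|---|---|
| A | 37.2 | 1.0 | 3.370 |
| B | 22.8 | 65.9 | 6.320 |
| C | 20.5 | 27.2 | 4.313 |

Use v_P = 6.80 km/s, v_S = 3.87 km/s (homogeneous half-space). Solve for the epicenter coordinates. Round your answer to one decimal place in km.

x ≈ 58.9 km, y ≈ 22.1 km

Distance from S−P lag: d = Δt · v_P v_S / (v_P − v_S) = Δt · (6.80·3.87)/(6.80−3.87) ≈ 8.9816·Δt.
So d_A = 30.27, d_B = 56.76, d_C = 38.74 km.
Circle about each station: (x − 37.2)² + (y − 1.0)² = 30.27²; (x − 22.8)² + (y − 65.9)² = 56.76²; (x − 20.5)² + (y − 27.2)² = 38.74².
Subtracting pairs of circle equations eliminates x²+y² and gives linear equations (the radical axes):
-28.8 x + 129.8 y = 1172.39
-33.4 x + 52.4 y = -809.26
Solving the 2×2 system: x ≈ 58.9, y ≈ 22.1 km.
Check against A (with the unrounded x, y): √((x − 37.2)²+(y − 1.0)²) = 30.27 ≈ 30.27 km. ✓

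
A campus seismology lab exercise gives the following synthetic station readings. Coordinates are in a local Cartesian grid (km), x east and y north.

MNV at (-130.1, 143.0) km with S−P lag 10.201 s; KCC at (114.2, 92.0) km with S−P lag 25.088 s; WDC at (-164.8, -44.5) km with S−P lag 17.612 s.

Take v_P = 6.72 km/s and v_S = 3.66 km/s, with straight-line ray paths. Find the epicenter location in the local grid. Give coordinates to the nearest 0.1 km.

-86.6 km east, 73.5 km north

Distance from S−P lag: d = Δt · v_P v_S / (v_P − v_S) = Δt · (6.72·3.66)/(6.72−3.66) ≈ 8.0376·Δt.
So d_MNV = 81.99, d_KCC = 201.65, d_WDC = 141.56 km.
Circle about each station: (x + 130.1)² + (y − 143.0)² = 81.99²; (x − 114.2)² + (y − 92.0)² = 201.65²; (x + 164.8)² + (y + 44.5)² = 141.56².
Subtracting pairs of circle equations eliminates x²+y² and gives linear equations (the radical axes):
488.6 x − 102.0 y = -49809.73
-69.4 x − 375.0 y = -21552.59
Solving the 2×2 system: x ≈ -86.6, y ≈ 73.5 km.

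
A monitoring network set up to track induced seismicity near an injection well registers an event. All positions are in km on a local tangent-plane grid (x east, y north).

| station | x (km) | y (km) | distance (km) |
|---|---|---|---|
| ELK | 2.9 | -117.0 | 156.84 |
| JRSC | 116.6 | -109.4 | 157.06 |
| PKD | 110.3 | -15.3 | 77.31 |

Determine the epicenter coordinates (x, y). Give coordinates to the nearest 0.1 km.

Circle about each station: (x − 2.9)² + (y + 117.0)² = 156.84²; (x − 116.6)² + (y + 109.4)² = 157.06²; (x − 110.3)² + (y + 15.3)² = 77.31².
Subtracting pairs of circle equations eliminates x²+y² and gives linear equations (the radical axes):
227.4 x + 15.2 y = 11797.45
214.8 x + 203.4 y = 17324.72
Solving the 2×2 system: x ≈ 49.7, y ≈ 32.7 km.

(49.7, 32.7)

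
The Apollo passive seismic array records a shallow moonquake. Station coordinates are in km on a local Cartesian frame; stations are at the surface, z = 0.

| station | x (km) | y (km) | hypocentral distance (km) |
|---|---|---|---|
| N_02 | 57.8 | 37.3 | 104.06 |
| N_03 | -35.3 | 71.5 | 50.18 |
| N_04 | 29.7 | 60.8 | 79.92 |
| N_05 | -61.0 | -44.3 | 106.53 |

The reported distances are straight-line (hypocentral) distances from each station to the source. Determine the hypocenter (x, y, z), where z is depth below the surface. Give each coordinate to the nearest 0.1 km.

(-35.4, 48.9, 44.8)

Each station gives a sphere (x−x_i)² + (y−y_i)² + z² = d_i² (stations at z=0).
Subtracting the N_02 sphere from N_03 and N_04: z² cancels, leaving linear equations in x and y:
-186.2 x + 68.4 y = 9936.66
-56.2 x + 47.0 y = 4287.88
Solving: x ≈ -35.403, y ≈ 48.899 km (keep extra digits for the depth step; rounded: -35.4, 48.9).
Then from the N_02 sphere: z² = 104.06² − (x − 57.8)² − (y − 37.3)² with x = -35.403, y = 48.899, so z ≈ 44.801 ≈ 44.8 km.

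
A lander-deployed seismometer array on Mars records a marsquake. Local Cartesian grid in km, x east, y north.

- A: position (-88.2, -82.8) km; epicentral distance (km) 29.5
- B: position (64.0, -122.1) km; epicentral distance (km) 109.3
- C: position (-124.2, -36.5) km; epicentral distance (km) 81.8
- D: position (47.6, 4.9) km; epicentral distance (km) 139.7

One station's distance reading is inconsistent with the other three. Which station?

B

Solve using three stations at a time. Using A, C, D (subtract circle equations pairwise → linear system) gives (x, y) ≈ (-58.8, -85.7).
Distances from that point to each station vs reported:
  A: calculated 29.5 vs reported 29.5 → residual 0.0 km
  B: calculated 128.1 vs reported 109.3 → residual 18.8 km
  C: calculated 81.8 vs reported 81.8 → residual 0.0 km
  D: calculated 139.7 vs reported 139.7 → residual 0.0 km
A, C, D are mutually consistent (residuals ≈ 0); B is off by 18.8 km.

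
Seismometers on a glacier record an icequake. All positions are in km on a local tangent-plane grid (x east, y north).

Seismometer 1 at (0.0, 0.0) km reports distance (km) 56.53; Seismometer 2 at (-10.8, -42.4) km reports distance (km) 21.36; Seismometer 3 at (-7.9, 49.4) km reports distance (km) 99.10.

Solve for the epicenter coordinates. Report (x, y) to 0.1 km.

Circle about each station: x² + y² = 56.53²; (x + 10.8)² + (y + 42.4)² = 21.36²; (x + 7.9)² + (y − 49.4)² = 99.10².
Subtracting pairs of circle equations eliminates x²+y² and gives linear equations (the radical axes):
-21.6 x − 84.8 y = 4653.79
-15.8 x + 98.8 y = -4122.40
Solving the 2×2 system: x ≈ -31.7, y ≈ -46.8 km.

-31.7 km east, -46.8 km north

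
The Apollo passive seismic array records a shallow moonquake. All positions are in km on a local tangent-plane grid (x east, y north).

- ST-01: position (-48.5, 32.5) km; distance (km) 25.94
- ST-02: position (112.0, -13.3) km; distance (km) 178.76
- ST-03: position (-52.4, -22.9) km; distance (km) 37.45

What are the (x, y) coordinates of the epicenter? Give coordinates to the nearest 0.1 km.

Circle about each station: (x + 48.5)² + (y − 32.5)² = 25.94²; (x − 112.0)² + (y + 13.3)² = 178.76²; (x + 52.4)² + (y + 22.9)² = 37.45².
Subtracting the ST-01 equation from the ST-02 and ST-03 equations removes the quadratic terms:
321.0 x − 91.6 y = -21969.86
-7.8 x − 110.8 y = -867.95
Solving the 2×2 system: x ≈ -64.9, y ≈ 12.4 km.

-64.9 km east, 12.4 km north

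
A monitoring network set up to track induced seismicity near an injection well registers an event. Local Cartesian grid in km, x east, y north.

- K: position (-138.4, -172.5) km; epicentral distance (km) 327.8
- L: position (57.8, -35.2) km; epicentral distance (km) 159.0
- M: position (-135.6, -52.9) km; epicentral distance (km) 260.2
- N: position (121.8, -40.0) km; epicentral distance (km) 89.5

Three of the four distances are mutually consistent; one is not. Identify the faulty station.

L

Solve using three stations at a time. Using K, M, N (subtract circle equations pairwise → linear system) gives (x, y) ≈ (104.3, 47.8).
Distances from that point to each station vs reported:
  K: calculated 327.8 vs reported 327.8 → residual 0.0 km
  L: calculated 95.2 vs reported 159.0 → residual 63.8 km
  M: calculated 260.2 vs reported 260.2 → residual 0.0 km
  N: calculated 89.5 vs reported 89.5 → residual 0.0 km
K, M, N are mutually consistent (residuals ≈ 0); L is off by 63.8 km.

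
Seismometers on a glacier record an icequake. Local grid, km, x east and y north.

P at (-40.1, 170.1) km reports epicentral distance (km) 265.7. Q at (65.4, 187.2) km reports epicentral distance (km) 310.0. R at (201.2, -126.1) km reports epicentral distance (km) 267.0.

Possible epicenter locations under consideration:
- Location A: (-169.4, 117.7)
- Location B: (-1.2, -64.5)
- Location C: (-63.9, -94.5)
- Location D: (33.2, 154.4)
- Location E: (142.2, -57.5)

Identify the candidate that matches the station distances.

Location C

For each candidate, compare |candidate − station| to the reported distance:
Location A: residuals P 126.2, Q 65.1, R 176.6 → max 176.6 km
Location B: residuals P 27.9, Q 49.6, R 55.4 → max 55.4 km
Location C: residuals P 0.0, Q 0.0, R 0.0 → max 0.0 km
Location D: residuals P 190.7, Q 264.0, R 60.0 → max 264.0 km
Location E: residuals P 25.9, Q 53.5, R 176.5 → max 176.5 km
Only Location C has all residuals ≈ 0.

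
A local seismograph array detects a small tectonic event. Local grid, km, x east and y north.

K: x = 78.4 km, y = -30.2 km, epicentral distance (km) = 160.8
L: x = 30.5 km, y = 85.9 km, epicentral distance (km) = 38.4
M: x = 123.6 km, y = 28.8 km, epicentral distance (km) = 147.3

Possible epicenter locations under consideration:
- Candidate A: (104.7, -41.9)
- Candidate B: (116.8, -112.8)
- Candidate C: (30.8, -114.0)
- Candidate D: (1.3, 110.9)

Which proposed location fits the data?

For each candidate, compare |candidate − station| to the reported distance:
Candidate A: residuals K 132.0, L 109.4, M 74.1 → max 132.0 km
Candidate B: residuals K 69.7, L 178.2, M 5.5 → max 178.2 km
Candidate C: residuals K 64.4, L 161.5, M 23.0 → max 161.5 km
Candidate D: residuals K 0.0, L 0.0, M 0.0 → max 0.0 km
Only Candidate D has all residuals ≈ 0.

Candidate D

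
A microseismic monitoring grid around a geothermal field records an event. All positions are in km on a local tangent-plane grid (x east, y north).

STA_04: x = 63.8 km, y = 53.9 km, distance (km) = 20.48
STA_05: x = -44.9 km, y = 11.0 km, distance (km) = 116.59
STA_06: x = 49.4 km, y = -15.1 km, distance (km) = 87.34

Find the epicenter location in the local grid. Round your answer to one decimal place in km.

Circle about each station: (x − 63.8)² + (y − 53.9)² = 20.48²; (x + 44.9)² + (y − 11.0)² = 116.59²; (x − 49.4)² + (y + 15.1)² = 87.34².
Subtracting pairs of circle equations eliminates x²+y² and gives linear equations (the radical axes):
-217.4 x − 85.8 y = -18012.44
-28.8 x − 138.0 y = -11516.13
Solving the 2×2 system: x ≈ 54.4, y ≈ 72.1 km.

54.4 km east, 72.1 km north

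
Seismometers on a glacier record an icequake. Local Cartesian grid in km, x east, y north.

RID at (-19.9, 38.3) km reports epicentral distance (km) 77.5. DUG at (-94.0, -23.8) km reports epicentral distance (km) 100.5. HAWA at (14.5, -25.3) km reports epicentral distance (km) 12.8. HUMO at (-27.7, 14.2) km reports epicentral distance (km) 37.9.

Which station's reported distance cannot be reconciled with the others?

HUMO

Solve using three stations at a time. Using RID, DUG, HAWA (subtract circle equations pairwise → linear system) gives (x, y) ≈ (5.9, -34.8).
Distances from that point to each station vs reported:
  RID: calculated 77.5 vs reported 77.5 → residual 0.0 km
  DUG: calculated 100.5 vs reported 100.5 → residual 0.0 km
  HAWA: calculated 12.8 vs reported 12.8 → residual 0.0 km
  HUMO: calculated 59.4 vs reported 37.9 → residual 21.5 km
RID, DUG, HAWA are mutually consistent (residuals ≈ 0); HUMO is off by 21.5 km.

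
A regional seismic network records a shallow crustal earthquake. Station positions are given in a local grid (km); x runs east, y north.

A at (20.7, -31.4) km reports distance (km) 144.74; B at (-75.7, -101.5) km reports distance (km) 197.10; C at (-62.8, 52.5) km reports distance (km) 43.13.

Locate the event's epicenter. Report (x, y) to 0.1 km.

-51.4 km east, 94.1 km north

Circle about each station: (x − 20.7)² + (y + 31.4)² = 144.74²; (x + 75.7)² + (y + 101.5)² = 197.10²; (x + 62.8)² + (y − 52.5)² = 43.13².
Subtracting pairs of circle equations eliminates x²+y² and gives linear equations (the radical axes):
-192.8 x − 140.2 y = -3280.45
-167.0 x + 167.8 y = 24375.11
Solving the 2×2 system: x ≈ -51.4, y ≈ 94.1 km.
Check against A (with the unrounded x, y): √((x − 20.7)²+(y + 31.4)²) = 144.74 ≈ 144.74 km. ✓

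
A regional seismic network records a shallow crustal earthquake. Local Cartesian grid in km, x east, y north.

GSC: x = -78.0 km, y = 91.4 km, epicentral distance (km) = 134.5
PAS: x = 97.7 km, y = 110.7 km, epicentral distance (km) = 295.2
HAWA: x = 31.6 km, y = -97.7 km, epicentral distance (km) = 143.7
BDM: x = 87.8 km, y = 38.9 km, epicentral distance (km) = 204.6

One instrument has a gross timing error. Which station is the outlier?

Solve using three stations at a time. Using GSC, HAWA, BDM (subtract circle equations pairwise → linear system) gives (x, y) ≈ (-100.4, -41.2).
Distances from that point to each station vs reported:
  GSC: calculated 134.4 vs reported 134.5 → residual 0.1 km
  PAS: calculated 249.6 vs reported 295.2 → residual 45.6 km
  HAWA: calculated 143.6 vs reported 143.7 → residual 0.1 km
  BDM: calculated 204.6 vs reported 204.6 → residual 0.0 km
GSC, HAWA, BDM are mutually consistent (residuals ≈ 0); PAS is off by 45.6 km.

PAS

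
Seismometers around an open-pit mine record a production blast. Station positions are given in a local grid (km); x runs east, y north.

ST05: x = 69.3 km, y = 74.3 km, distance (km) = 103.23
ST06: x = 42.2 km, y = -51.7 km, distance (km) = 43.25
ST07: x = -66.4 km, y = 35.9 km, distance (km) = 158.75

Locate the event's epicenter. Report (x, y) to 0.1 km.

78.7 km east, -28.5 km north

Circle about each station: (x − 69.3)² + (y − 74.3)² = 103.23²; (x − 42.2)² + (y + 51.7)² = 43.25²; (x + 66.4)² + (y − 35.9)² = 158.75².
Subtracting the ST05 equation from the ST06 and ST07 equations removes the quadratic terms:
-54.2 x − 252.0 y = 2916.62
-271.4 x − 76.8 y = -19170.34
Solving the 2×2 system: x ≈ 78.7, y ≈ -28.5 km.
Check against ST05 (with the unrounded x, y): √((x − 69.3)²+(y − 74.3)²) = 103.23 ≈ 103.23 km. ✓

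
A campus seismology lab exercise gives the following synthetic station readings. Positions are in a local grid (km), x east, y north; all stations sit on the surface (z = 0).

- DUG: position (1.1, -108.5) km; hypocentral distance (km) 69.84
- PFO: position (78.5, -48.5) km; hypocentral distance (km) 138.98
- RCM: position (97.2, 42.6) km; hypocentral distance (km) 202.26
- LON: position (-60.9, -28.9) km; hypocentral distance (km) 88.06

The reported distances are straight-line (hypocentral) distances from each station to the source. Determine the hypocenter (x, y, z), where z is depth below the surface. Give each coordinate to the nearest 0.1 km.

Each station gives a sphere (x−x_i)² + (y−y_i)² + z² = d_i² (stations at z=0).
Subtracting the DUG sphere from PFO and RCM: z² cancels, leaving linear equations in x and y:
154.8 x + 120.0 y = -17696.77
192.2 x + 302.2 y = -36542.34
Solving: x ≈ -40.600, y ≈ -95.100 km (keep extra digits for the depth step; rounded: -40.6, -95.1).
Then from the DUG sphere: z² = 69.84² − (x − 1.1)² − (y + 108.5)² with x = -40.600, y = -95.100, so z ≈ 54.398 ≈ 54.4 km.
Check against LON (with the unrounded solution): distance 88.05 ≈ 88.06 km. ✓

x ≈ -40.6 km, y ≈ -95.1 km, depth ≈ 54.4 km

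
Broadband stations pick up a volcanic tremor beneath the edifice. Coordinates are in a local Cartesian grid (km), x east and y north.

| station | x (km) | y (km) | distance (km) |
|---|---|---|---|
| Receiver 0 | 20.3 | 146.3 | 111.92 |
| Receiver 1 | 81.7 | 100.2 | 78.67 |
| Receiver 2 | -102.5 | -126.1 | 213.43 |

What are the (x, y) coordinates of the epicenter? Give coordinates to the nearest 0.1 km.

Circle about each station: (x − 20.3)² + (y − 146.3)² = 111.92²; (x − 81.7)² + (y − 100.2)² = 78.67²; (x + 102.5)² + (y + 126.1)² = 213.43².
Subtracting the Receiver 0 equation from the Receiver 1 and Receiver 2 equations removes the quadratic terms:
122.8 x − 92.2 y = 1236.27
-245.6 x − 544.8 y = -28434.60
Solving the 2×2 system: x ≈ 36.8, y ≈ 35.6 km.
Check against Receiver 0 (with the unrounded x, y): √((x − 20.3)²+(y − 146.3)²) = 111.92 ≈ 111.92 km. ✓

x ≈ 36.8 km, y ≈ 35.6 km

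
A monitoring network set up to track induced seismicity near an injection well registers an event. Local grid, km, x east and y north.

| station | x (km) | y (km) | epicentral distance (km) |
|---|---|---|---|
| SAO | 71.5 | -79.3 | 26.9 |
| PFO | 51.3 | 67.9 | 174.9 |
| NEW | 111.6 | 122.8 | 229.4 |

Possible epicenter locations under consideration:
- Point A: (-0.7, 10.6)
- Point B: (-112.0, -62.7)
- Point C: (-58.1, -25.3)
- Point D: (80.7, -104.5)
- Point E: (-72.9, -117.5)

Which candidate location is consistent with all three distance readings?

Point D

For each candidate, compare |candidate − station| to the reported distance:
Point A: residuals SAO 88.4, PFO 97.5, NEW 70.7 → max 97.5 km
Point B: residuals SAO 157.3, PFO 34.2, NEW 61.1 → max 157.3 km
Point C: residuals SAO 113.5, PFO 31.2, NEW 4.2 → max 113.5 km
Point D: residuals SAO 0.1, PFO 0.0, NEW 0.0 → max 0.1 km
Point E: residuals SAO 122.5, PFO 48.3, NEW 73.6 → max 122.5 km
Only Point D has all residuals ≈ 0.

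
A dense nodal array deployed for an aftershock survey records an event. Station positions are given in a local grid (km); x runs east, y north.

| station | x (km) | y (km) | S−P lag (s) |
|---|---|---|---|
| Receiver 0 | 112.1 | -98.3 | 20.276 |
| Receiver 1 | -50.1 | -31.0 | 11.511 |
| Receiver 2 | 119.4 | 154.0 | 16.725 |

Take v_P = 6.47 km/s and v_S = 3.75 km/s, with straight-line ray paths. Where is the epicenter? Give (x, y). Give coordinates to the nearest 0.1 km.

x ≈ 10.9 km, y ≈ 51.6 km

Distance from S−P lag: d = Δt · v_P v_S / (v_P − v_S) = Δt · (6.47·3.75)/(6.47−3.75) ≈ 8.9200·Δt.
So d_Receiver 0 = 180.86, d_Receiver 1 = 102.68, d_Receiver 2 = 149.19 km.
Circle about each station: (x − 112.1)² + (y + 98.3)² = 180.86²; (x + 50.1)² + (y + 31.0)² = 102.68²; (x − 119.4)² + (y − 154.0)² = 149.19².
Subtracting the Receiver 0 equation from the Receiver 1 and Receiver 2 equations removes the quadratic terms:
-324.4 x + 134.6 y = 3408.87
14.6 x + 504.6 y = 26195.74
Solving the 2×2 system: x ≈ 10.9, y ≈ 51.6 km.
Check against Receiver 0 (with the unrounded x, y): √((x − 112.1)²+(y + 98.3)²) = 180.86 ≈ 180.86 km. ✓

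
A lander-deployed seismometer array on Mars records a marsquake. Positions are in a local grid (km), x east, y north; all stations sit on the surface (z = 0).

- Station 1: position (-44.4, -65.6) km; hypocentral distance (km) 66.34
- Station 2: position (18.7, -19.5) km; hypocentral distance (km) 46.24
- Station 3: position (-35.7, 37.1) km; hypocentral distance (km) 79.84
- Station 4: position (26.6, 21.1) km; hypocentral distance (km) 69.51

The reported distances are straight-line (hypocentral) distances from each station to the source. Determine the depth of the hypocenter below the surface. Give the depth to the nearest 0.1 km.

depth ≈ 38.1 km

Each station gives a sphere (x−x_i)² + (y−y_i)² + z² = d_i² (stations at z=0).
Subtracting the Station 1 sphere from Station 2 and Station 3: z² cancels, leaving linear equations in x and y:
126.2 x + 92.2 y = -3281.92
17.4 x + 205.4 y = -5597.25
Solving: x ≈ -6.499, y ≈ -26.700 km (keep extra digits for the depth step; rounded: -6.5, -26.7).
Then from the Station 1 sphere: z² = 66.34² − (x + 44.4)² − (y + 65.6)² with x = -6.499, y = -26.700, so z ≈ 38.096 ≈ 38.1 km.
Check against Station 4 (with the unrounded solution): distance 69.51 ≈ 69.51 km. ✓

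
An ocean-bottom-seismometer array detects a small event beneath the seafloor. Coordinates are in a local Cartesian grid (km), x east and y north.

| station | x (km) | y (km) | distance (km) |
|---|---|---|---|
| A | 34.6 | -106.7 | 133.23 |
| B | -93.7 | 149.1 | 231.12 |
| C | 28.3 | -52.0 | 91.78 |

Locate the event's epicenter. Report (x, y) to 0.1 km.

(93.1, 13.0)

Circle about each station: (x − 34.6)² + (y + 106.7)² = 133.23²; (x + 93.7)² + (y − 149.1)² = 231.12²; (x − 28.3)² + (y + 52.0)² = 91.78².
Subtracting pairs of circle equations eliminates x²+y² and gives linear equations (the radical axes):
-256.6 x + 511.6 y = -17237.77
-12.6 x + 109.4 y = 249.50
Solving the 2×2 system: x ≈ 93.1, y ≈ 13.0 km.
Check against A (with the unrounded x, y): √((x − 34.6)²+(y + 106.7)²) = 133.24 ≈ 133.23 km. ✓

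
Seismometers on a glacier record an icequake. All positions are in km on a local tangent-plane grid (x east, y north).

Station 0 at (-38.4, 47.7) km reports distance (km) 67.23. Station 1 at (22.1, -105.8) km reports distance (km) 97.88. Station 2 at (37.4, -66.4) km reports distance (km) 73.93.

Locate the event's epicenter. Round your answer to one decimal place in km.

(-16.6, -15.9)

Circle about each station: (x + 38.4)² + (y − 47.7)² = 67.23²; (x − 22.1)² + (y + 105.8)² = 97.88²; (x − 37.4)² + (y + 66.4)² = 73.93².
Subtracting the Station 0 equation from the Station 1 and Station 2 equations removes the quadratic terms:
121.0 x − 307.0 y = 2871.58
151.6 x − 228.2 y = 1112.10
Solving the 2×2 system: x ≈ -16.6, y ≈ -15.9 km.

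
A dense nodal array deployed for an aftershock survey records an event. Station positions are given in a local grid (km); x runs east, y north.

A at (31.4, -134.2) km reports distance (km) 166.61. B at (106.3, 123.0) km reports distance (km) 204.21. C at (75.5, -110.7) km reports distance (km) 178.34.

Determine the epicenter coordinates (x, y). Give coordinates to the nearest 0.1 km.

Circle about each station: (x − 31.4)² + (y + 134.2)² = 166.61²; (x − 106.3)² + (y − 123.0)² = 204.21²; (x − 75.5)² + (y + 110.7)² = 178.34².
Subtracting the A equation from the B and C equations removes the quadratic terms:
149.8 x + 514.4 y = -6509.74
88.2 x + 47.0 y = -5087.12
Solving the 2×2 system: x ≈ -60.3, y ≈ 4.9 km.
Check against A (with the unrounded x, y): √((x − 31.4)²+(y + 134.2)²) = 166.60 ≈ 166.61 km. ✓

x ≈ -60.3 km, y ≈ 4.9 km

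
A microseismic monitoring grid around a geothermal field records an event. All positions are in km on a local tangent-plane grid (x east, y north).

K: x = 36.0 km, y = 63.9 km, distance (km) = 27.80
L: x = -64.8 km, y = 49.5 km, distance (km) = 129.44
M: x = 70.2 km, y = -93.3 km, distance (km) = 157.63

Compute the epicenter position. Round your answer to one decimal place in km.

Circle about each station: (x − 36.0)² + (y − 63.9)² = 27.80²; (x + 64.8)² + (y − 49.5)² = 129.44²; (x − 70.2)² + (y + 93.3)² = 157.63².
Subtracting the K equation from the L and M equations removes the quadratic terms:
-201.6 x − 28.8 y = -14711.79
68.4 x − 314.4 y = -15820.66
Solving the 2×2 system: x ≈ 63.8, y ≈ 64.2 km.

(63.8, 64.2)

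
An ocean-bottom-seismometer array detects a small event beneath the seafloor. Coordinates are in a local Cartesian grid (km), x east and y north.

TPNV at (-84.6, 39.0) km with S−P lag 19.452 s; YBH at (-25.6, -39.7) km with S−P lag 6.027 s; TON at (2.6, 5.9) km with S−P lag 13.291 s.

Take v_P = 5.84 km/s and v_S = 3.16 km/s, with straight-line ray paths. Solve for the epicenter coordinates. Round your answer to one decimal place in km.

-25.5 km east, -81.2 km north

Distance from S−P lag: d = Δt · v_P v_S / (v_P − v_S) = Δt · (5.84·3.16)/(5.84−3.16) ≈ 6.8860·Δt.
So d_TPNV = 133.95, d_YBH = 41.50, d_TON = 91.52 km.
Circle about each station: (x + 84.6)² + (y − 39.0)² = 133.95²; (x + 25.6)² + (y + 39.7)² = 41.50²; (x − 2.6)² + (y − 5.9)² = 91.52².
Subtracting pairs of circle equations eliminates x²+y² and gives linear equations (the radical axes):
118.0 x − 157.4 y = 9773.64
174.4 x − 66.2 y = 930.10
Solving the 2×2 system: x ≈ -25.5, y ≈ -81.2 km.
Check against TPNV (with the unrounded x, y): √((x + 84.6)²+(y − 39.0)²) = 133.95 ≈ 133.95 km. ✓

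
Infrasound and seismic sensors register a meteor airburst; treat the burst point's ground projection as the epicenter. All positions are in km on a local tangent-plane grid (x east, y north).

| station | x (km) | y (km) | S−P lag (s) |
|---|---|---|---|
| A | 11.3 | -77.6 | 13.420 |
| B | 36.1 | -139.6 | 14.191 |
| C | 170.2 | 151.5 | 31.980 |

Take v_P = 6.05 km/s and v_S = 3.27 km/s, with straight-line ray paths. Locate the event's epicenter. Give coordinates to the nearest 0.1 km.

Distance from S−P lag: d = Δt · v_P v_S / (v_P − v_S) = Δt · (6.05·3.27)/(6.05−3.27) ≈ 7.1164·Δt.
So d_A = 95.50, d_B = 100.99, d_C = 227.58 km.
Circle about each station: (x − 11.3)² + (y + 77.6)² = 95.50²; (x − 36.1)² + (y + 139.6)² = 100.99²; (x − 170.2)² + (y − 151.5)² = 227.58².
Subtracting the A equation from the B and C equations removes the quadratic terms:
49.6 x − 124.0 y = 13563.19
317.8 x + 458.2 y = 3098.43
Solving the 2×2 system: x ≈ 106.2, y ≈ -66.9 km.

x ≈ 106.2 km, y ≈ -66.9 km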